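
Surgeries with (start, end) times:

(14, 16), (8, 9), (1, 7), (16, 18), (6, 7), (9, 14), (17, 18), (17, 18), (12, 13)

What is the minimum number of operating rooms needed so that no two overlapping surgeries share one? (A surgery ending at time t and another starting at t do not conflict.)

Count concurrent intervals with a sweep; the peak is the room count.
Events (time:±→running): 1:+→1 6:+→2 7:-→1 7:-→0 8:+→1 9:-→0 9:+→1 12:+→2 13:-→1 14:-→0 14:+→1 16:-→0 16:+→1 17:+→2 17:+→3 … peak 3.

3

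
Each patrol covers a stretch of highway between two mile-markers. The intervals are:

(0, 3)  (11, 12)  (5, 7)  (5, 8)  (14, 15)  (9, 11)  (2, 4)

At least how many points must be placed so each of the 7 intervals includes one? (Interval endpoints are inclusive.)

Sorted: [0,3] [2,4] [5,7] [5,8] [9,11] [11,12] [14,15]
{[0,3],[2,4]} hit by 3; {[5,7],[5,8]} hit by 7; {[9,11],[11,12]} hit by 11; {[14,15]} hit by 15.
Points: 3, 7, 11, 15 (4 total).

4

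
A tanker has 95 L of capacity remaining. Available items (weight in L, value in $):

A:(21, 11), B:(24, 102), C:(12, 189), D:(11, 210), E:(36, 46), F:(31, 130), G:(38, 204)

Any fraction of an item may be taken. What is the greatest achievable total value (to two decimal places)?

Order: D (210/11=19.09) > C (189/12=15.75) > G (204/38=5.37) > B (102/24=4.25) > F (130/31=4.19) > E (46/36=1.28) > A (11/21=0.52)
Fill: take D (11 @ 210) → take C (12 @ 189) → take G (38 @ 204) → take B (24 @ 102) → take 10/31 of F → 41.94; 95/95 used.
Total value = 746.94

746.94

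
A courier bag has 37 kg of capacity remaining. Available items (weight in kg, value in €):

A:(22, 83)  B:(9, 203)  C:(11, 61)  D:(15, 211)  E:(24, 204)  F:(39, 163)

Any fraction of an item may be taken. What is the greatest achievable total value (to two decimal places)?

524.50

Sort by value per unit weight and fill in that order.
Order: B (203/9=22.56) > D (211/15=14.07) > E (204/24=8.50) > C (61/11=5.55) > F (163/39=4.18) > A (83/22=3.77)
Fill: take B (9 @ 203) → take D (15 @ 211) → take 13/24 of E → 110.50; 37/37 used.
Total value = 524.50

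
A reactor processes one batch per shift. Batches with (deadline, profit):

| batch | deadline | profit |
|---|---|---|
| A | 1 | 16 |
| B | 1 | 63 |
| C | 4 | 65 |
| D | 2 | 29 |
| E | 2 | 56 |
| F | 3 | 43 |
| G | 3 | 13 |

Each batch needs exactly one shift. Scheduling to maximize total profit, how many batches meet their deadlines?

Take jobs in profit order; each goes to the latest open slot no later than its deadline.
By profit: C(d4,65), B(d1,63), E(d2,56), F(d3,43), D(d2,29), A(d1,16), G(d3,13)
C→slot 4; B→slot 1; E→slot 2; F→slot 3; D skipped; A skipped; G skipped.
4 of 7 scheduled.

4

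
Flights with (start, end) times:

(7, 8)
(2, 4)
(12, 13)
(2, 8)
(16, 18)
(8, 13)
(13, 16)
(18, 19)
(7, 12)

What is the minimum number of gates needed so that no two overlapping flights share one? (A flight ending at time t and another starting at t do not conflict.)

3

The answer is the maximum number of intervals overlapping at any instant.
Events (time:±→running): 2:+→1 2:+→2 4:-→1 7:+→2 7:+→3 … peak 3.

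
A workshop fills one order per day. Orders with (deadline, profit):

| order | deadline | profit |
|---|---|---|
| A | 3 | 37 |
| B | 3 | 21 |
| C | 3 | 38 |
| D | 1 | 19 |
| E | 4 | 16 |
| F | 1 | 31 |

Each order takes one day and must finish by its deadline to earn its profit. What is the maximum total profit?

Take jobs in profit order; each goes to the latest open slot no later than its deadline.
Profit order: C=38 A=37 F=31 B=21 D=19 E=16
Assign: C→slot 3, A→slot 2, F→slot 1, B skipped, D skipped, E→slot 4.
Slots: [1:F] [2:A] [3:C] [4:E]
Profit = 31 + 37 + 38 + 16 = 122

122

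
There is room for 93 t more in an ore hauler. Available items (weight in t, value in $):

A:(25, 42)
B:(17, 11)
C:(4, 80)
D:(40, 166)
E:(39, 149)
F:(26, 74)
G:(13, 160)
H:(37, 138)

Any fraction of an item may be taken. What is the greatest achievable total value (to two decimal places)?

Ratios (sorted): C 20.00, G 12.31, D 4.15, E 3.82, H 3.73, F 2.85, A 1.68, B 0.65
take C (4 @ 80); take G (13 @ 160); take D (40 @ 166); take 36/39 of E → 137.54. Capacity used 93/93.
Total value = 543.54

543.54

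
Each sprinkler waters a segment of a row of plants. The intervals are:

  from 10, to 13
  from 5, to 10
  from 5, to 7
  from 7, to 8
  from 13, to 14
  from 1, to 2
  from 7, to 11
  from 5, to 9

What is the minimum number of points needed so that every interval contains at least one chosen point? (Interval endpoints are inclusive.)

Sort by right endpoint; whenever an interval is uncovered, place a point at its right end.
By right end: [1,2]  [5,7]  [7,8]  [5,9]  [5,10]  [7,11]  [10,13]  [13,14]
[1,2] uncovered → point at 2; [5,7] uncovered → point at 7; [10,13] uncovered → point at 13.
Points: 2, 7, 13 (3 total).

3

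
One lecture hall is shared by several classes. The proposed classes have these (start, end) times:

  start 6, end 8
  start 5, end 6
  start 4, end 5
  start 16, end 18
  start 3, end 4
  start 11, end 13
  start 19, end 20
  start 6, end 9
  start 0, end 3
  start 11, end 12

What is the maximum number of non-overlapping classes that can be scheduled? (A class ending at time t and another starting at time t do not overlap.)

Sorted by end: (0,3)  (3,4)  (4,5)  (5,6)  (6,8)  (6,9)  (11,12)  (11,13)  (16,18)  (19,20)
take (0,3); take (3,4); take (4,5); take (5,6); take (6,8); take (11,12); take (16,18); take (19,20).
Selected 8 classes.

8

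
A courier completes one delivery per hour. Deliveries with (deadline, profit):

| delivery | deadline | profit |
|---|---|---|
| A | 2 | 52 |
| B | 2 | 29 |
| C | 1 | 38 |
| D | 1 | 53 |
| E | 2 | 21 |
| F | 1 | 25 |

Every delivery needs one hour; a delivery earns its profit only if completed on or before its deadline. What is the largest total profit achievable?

105

Profit order: D=53 A=52 C=38 B=29 F=25 E=21
Assign: D→slot 1, A→slot 2, C skipped, B skipped, F skipped, E skipped.
Slots: [1:D] [2:A]
Profit = 53 + 52 = 105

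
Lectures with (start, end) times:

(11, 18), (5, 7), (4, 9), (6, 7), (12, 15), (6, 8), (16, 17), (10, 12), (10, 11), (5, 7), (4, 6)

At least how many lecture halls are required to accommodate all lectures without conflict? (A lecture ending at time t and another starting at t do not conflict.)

Events (time:±→running): 4:+→1 4:+→2 5:+→3 5:+→4 6:-→3 6:+→4 6:+→5 … peak 5.

5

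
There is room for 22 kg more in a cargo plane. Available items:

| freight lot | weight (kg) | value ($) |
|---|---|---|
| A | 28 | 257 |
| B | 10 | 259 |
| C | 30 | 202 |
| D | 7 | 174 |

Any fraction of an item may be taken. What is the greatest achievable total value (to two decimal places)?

Ratios (sorted): B 25.90, D 24.86, A 9.18, C 6.73
take B (10 @ 259); take D (7 @ 174); take 5/28 of A → 45.89. Capacity used 22/22.
Total value = 478.89

478.89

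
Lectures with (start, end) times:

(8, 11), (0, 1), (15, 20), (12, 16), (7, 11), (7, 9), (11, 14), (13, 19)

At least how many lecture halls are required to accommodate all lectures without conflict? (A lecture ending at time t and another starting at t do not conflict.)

3

The answer is the maximum number of intervals overlapping at any instant.
starts: [0, 7, 7, 8, 11, 12, 13, 15]
ends:   [1, 9, 11, 11, 14, 16, 19, 20]
s0→1 e1→0 s7→1 s7→2 s8→3  — peak 3.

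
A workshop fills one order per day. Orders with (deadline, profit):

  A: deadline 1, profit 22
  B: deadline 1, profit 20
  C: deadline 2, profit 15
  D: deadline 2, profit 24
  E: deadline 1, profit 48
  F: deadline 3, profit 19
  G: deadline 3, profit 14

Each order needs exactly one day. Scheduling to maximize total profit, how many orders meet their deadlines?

Profit order: E=48 D=24 A=22 B=20 F=19 C=15 G=14
Assign: E→slot 1, D→slot 2, A skipped, B skipped, F→slot 3, C skipped, G skipped.
Slots: [1:E] [2:D] [3:F]
3 of 7 scheduled.

3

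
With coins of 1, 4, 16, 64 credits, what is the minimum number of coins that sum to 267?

267 = 4×64 + 2×4 + 3×1
Total coins = 4 + 2 + 3 = 9

9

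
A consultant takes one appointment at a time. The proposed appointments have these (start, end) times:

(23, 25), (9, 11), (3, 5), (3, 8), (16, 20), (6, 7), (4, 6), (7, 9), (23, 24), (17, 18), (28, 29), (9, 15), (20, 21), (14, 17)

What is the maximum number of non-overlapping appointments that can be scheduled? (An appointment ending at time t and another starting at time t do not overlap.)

Sort by end time and greedily take each interval whose start is ≥ the last chosen end.
Sorted by end: (3,5)  (4,6)  (6,7)  (3,8)  (7,9)  (9,11)  (9,15)  (14,17)  (17,18)  (16,20)  (20,21)  (23,24)  (23,25)  (28,29)
take (3,5); take (6,7); take (7,9); take (9,11); skip (9,15); take (14,17); take (17,18); skip (16,20); take (20,21); take (23,24); skip (23,25); take (28,29).
Selected 9 appointments.

9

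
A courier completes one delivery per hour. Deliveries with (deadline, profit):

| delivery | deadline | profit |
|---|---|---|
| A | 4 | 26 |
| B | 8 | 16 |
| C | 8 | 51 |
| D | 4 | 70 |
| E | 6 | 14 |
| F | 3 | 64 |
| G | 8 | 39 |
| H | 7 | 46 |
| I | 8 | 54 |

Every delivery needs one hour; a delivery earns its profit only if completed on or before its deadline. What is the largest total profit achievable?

366

Sort by profit descending; place each in the latest free slot ≤ its deadline.
By profit: D(d4,70), F(d3,64), I(d8,54), C(d8,51), H(d7,46), G(d8,39), A(d4,26), B(d8,16), E(d6,14)
D→slot 4; F→slot 3; I→slot 8; C→slot 7; H→slot 6; G→slot 5; A→slot 2; B→slot 1; E skipped.
Profit = 16 + 26 + 64 + 70 + 39 + 46 + 51 + 54 = 366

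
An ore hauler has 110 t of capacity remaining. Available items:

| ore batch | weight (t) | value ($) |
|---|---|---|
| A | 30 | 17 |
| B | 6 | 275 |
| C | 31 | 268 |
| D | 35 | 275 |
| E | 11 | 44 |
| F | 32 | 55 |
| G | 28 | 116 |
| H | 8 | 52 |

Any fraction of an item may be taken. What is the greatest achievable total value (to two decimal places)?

Greedy by value/weight ratio, highest first.
Order: B (275/6=45.83) > C (268/31=8.65) > D (275/35=7.86) > H (52/8=6.50) > G (116/28=4.14) > E (44/11=4.00) > F (55/32=1.72) > A (17/30=0.57)
Fill: take B (6 @ 275) → take C (31 @ 268) → take D (35 @ 275) → take H (8 @ 52) → take G (28 @ 116) → take 2/11 of E → 8.00; 110/110 used.
Total value = 994.00

994.00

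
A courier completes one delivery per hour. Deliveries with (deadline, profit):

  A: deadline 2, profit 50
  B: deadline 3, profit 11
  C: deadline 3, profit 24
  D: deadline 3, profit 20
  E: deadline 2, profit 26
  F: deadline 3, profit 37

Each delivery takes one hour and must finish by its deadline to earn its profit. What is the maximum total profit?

Take jobs in profit order; each goes to the latest open slot no later than its deadline.
By profit: A(d2,50), F(d3,37), E(d2,26), C(d3,24), D(d3,20), B(d3,11)
A→slot 2; F→slot 3; E→slot 1; C skipped; D skipped; B skipped.
Profit = 26 + 50 + 37 = 113

113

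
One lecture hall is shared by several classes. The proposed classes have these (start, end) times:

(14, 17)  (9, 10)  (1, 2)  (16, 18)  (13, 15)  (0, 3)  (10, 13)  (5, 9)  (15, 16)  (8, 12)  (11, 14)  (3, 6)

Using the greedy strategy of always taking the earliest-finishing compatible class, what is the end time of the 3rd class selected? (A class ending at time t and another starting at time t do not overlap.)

10

Greedy by earliest finish: after sorting by end time, pick each interval compatible with the last pick.
Sorted by end: (1,2)  (0,3)  (3,6)  (5,9)  (9,10)  (8,12)  (10,13)  (11,14)  (13,15)  (15,16)  (14,17)  (16,18)
take (1,2); take (3,6); skip (5,9); take (9,10); take (10,13); skip (11,14); take (13,15); take (15,16); take (16,18).
Selected: (1,2) (3,6) (9,10) (10,13) (13,15) (15,16) (16,18)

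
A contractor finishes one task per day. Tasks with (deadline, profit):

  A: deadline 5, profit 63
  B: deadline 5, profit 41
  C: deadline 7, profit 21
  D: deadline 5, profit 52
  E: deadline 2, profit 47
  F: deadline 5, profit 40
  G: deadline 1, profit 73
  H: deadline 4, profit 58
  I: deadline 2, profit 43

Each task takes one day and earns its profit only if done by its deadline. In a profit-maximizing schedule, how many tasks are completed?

6

Take jobs in profit order; each goes to the latest open slot no later than its deadline.
Profit order: G=73 A=63 H=58 D=52 E=47 I=43 B=41 F=40 C=21
Assign: G→slot 1, A→slot 5, H→slot 4, D→slot 3, E→slot 2, I skipped, B skipped, F skipped, C→slot 7.
Slots: [1:G] [2:E] [3:D] [4:H] [5:A] [7:C]
6 of 9 scheduled.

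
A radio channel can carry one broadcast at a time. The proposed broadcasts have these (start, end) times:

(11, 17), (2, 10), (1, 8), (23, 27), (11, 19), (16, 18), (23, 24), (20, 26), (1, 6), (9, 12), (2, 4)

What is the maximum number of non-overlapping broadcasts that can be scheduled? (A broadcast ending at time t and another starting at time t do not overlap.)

Sort by end time and greedily take each interval whose start is ≥ the last chosen end.
By end time: (2,4), (1,6), (1,8), (2,10), (9,12), (11,17), (16,18), (11,19), (23,24), (20,26), (23,27).
Pick (2,4); next start ≥ 4 → (9,12); next start ≥ 12 → (16,18); next start ≥ 18 → (23,24).
Selected 4 broadcasts.

4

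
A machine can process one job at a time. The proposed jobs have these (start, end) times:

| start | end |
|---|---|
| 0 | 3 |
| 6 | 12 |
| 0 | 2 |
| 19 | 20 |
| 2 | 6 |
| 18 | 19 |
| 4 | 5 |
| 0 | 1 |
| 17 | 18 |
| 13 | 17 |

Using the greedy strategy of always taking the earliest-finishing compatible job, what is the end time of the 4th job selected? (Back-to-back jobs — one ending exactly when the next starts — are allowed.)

17

By end time: (0,1), (0,2), (0,3), (4,5), (2,6), (6,12), (13,17), (17,18), (18,19), (19,20).
Pick (0,1); next start ≥ 1 → (4,5); next start ≥ 5 → (6,12); next start ≥ 12 → (13,17); next start ≥ 17 → (17,18); next start ≥ 18 → (18,19); next start ≥ 19 → (19,20).
Selected: (0,1) (4,5) (6,12) (13,17) (17,18) (18,19) (19,20)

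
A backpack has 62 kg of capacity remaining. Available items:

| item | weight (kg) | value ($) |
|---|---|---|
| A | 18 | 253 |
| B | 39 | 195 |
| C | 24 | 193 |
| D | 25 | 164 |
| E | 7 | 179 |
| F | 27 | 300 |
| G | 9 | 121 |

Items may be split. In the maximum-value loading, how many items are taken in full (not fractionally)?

4

Order: E (179/7=25.57) > A (253/18=14.06) > G (121/9=13.44) > F (300/27=11.11) > C (193/24=8.04) > D (164/25=6.56) > B (195/39=5.00)
Fill: take E (7 @ 179) → take A (18 @ 253) → take G (9 @ 121) → take F (27 @ 300) → take 1/24 of C → 8.04; 62/62 used.
4 item(s) taken whole; one partial (take 1/24 of C).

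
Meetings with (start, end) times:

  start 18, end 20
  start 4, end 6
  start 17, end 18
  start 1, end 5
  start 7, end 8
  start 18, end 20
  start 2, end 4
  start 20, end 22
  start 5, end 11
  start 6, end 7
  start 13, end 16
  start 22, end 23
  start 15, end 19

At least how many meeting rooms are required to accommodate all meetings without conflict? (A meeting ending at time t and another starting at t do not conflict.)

3

Events (time:±→running): 1:+→1 2:+→2 4:-→1 4:+→2 5:-→1 5:+→2 6:-→1 6:+→2 7:-→1 7:+→2 8:-→1 11:-→0 13:+→1 15:+→2 16:-→1 17:+→2 18:-→1 18:+→2 18:+→3 … peak 3.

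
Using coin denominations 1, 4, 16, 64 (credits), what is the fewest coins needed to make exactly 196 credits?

4

196 = 3×64 + 1×4
Total coins = 3 + 1 = 4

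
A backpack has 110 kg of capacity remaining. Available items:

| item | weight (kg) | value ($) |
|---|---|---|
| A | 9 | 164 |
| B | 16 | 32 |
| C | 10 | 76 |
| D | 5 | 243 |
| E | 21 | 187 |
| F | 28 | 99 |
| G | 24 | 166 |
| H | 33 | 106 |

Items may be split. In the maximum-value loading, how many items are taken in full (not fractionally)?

Order: D (243/5=48.60) > A (164/9=18.22) > E (187/21=8.90) > C (76/10=7.60) > G (166/24=6.92) > F (99/28=3.54) > H (106/33=3.21) > B (32/16=2.00)
Fill: take D (5 @ 243) → take A (9 @ 164) → take E (21 @ 187) → take C (10 @ 76) → take G (24 @ 166) → take F (28 @ 99) → take 13/33 of H → 41.76; 110/110 used.
6 item(s) taken whole; one partial (take 13/33 of H).

6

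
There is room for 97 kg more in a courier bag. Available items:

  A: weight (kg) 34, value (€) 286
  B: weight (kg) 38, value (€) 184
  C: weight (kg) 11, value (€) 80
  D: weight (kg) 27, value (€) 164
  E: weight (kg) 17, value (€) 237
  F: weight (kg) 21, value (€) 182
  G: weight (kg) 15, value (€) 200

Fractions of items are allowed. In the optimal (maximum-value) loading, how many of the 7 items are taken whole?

4

Order: E (237/17=13.94) > G (200/15=13.33) > F (182/21=8.67) > A (286/34=8.41) > C (80/11=7.27) > D (164/27=6.07) > B (184/38=4.84)
Fill: take E (17 @ 237) → take G (15 @ 200) → take F (21 @ 182) → take A (34 @ 286) → take 10/11 of C → 72.73; 97/97 used.
4 item(s) taken whole; one partial (take 10/11 of C).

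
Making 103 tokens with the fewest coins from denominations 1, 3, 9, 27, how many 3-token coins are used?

103 − 3×27→22 − 2×9→4 − 1×3→1 − 1×1→0
Count of 3: 1

1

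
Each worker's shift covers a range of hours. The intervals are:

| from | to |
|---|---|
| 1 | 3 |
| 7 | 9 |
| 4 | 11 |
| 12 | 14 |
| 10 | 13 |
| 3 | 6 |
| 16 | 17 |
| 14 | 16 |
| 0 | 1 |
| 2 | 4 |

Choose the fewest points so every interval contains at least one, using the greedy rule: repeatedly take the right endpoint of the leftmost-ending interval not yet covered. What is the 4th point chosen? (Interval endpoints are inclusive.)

13

Process intervals by earliest right end; each time one isn't hit yet, stab at its right endpoint.
By right end: [0,1]  [1,3]  [2,4]  [3,6]  [7,9]  [4,11]  [10,13]  [12,14]  [14,16]  [16,17]
[0,1] uncovered → point at 1; [2,4] uncovered → point at 4; [7,9] uncovered → point at 9; [10,13] uncovered → point at 13; [14,16] uncovered → point at 16.
Points: 1, 4, 9, 13, 16 (5 total).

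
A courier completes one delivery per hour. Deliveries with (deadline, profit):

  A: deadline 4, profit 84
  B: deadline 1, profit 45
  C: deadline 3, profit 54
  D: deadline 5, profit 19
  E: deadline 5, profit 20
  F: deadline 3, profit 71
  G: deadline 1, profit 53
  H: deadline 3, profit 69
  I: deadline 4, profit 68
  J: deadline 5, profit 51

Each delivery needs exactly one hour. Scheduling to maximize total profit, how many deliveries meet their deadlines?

Profit order: A=84 F=71 H=69 I=68 C=54 G=53 J=51 B=45 E=20 D=19
Assign: A→slot 4, F→slot 3, H→slot 2, I→slot 1, C skipped, G skipped, J→slot 5, B skipped, E skipped, D skipped.
Slots: [1:I] [2:H] [3:F] [4:A] [5:J]
5 of 10 scheduled.

5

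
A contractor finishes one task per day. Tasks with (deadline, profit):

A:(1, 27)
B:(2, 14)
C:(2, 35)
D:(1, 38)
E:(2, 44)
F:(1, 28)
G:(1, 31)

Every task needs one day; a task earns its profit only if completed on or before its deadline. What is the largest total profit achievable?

82

Take jobs in profit order; each goes to the latest open slot no later than its deadline.
Profit order: E=44 D=38 C=35 G=31 F=28 A=27 B=14
Assign: E→slot 2, D→slot 1, C skipped, G skipped, F skipped, A skipped, B skipped.
Slots: [1:D] [2:E]
Profit = 38 + 44 = 82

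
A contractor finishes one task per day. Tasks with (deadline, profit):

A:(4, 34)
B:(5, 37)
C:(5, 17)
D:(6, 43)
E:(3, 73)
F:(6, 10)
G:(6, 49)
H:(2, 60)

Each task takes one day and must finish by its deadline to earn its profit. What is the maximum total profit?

Sort by profit descending; place each in the latest free slot ≤ its deadline.
Profit order: E=73 H=60 G=49 D=43 B=37 A=34 C=17 F=10
Assign: E→slot 3, H→slot 2, G→slot 6, D→slot 5, B→slot 4, A→slot 1, C skipped, F skipped.
Slots: [1:A] [2:H] [3:E] [4:B] [5:D] [6:G]
Profit = 34 + 60 + 73 + 37 + 43 + 49 = 296

296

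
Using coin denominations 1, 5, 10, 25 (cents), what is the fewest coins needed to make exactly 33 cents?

5

33 = 1×25 + 1×5 + 3×1
Total coins = 1 + 1 + 3 = 5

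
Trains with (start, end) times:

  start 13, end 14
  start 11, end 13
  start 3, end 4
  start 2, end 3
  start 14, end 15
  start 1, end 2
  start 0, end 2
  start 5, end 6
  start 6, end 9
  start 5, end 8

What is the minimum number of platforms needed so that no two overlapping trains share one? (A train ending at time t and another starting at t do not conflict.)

The answer is the maximum number of intervals overlapping at any instant.
Events (time:±→running): 0:+→1 1:+→2 … peak 2.

2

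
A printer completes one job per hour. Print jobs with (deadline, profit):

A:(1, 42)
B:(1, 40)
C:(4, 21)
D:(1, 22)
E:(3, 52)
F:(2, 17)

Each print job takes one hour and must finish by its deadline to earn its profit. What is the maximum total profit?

132

By profit: E(d3,52), A(d1,42), B(d1,40), D(d1,22), C(d4,21), F(d2,17)
E→slot 3; A→slot 1; B skipped; D skipped; C→slot 4; F→slot 2.
Profit = 42 + 17 + 52 + 21 = 132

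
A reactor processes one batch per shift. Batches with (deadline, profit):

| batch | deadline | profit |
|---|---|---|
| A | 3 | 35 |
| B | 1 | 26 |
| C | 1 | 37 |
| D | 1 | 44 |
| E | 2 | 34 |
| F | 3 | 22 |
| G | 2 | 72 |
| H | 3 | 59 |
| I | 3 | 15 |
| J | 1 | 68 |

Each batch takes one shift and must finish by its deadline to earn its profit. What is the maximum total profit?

Sort by profit descending; place each in the latest free slot ≤ its deadline.
By profit: G(d2,72), J(d1,68), H(d3,59), D(d1,44), C(d1,37), A(d3,35), E(d2,34), B(d1,26), F(d3,22), I(d3,15)
G→slot 2; J→slot 1; H→slot 3; D skipped; C skipped; A skipped; E skipped; B skipped; F skipped; I skipped.
Profit = 68 + 72 + 59 = 199

199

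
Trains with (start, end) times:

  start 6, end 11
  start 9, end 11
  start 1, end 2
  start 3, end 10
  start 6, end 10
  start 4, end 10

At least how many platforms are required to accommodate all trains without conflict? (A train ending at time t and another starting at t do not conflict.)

The answer is the maximum number of intervals overlapping at any instant.
starts: [1, 3, 4, 6, 6, 9]
ends:   [2, 10, 10, 10, 11, 11]
s1→1 e2→0 s3→1 s4→2 s6→3 s6→4 s9→5  — peak 5.

5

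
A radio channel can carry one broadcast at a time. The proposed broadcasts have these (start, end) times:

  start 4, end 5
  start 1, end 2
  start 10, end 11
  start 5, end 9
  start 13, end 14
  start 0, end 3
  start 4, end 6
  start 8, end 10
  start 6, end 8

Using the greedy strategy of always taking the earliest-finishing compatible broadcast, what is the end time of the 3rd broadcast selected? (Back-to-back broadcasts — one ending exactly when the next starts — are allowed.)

Order by finish time; keep every interval that doesn't clash with the previous kept one.
Sorted by end: (1,2)  (0,3)  (4,5)  (4,6)  (6,8)  (5,9)  (8,10)  (10,11)  (13,14)
take (1,2); take (4,5); skip (4,6); take (6,8); skip (5,9); take (8,10); take (10,11); take (13,14).
Selected: (1,2) (4,5) (6,8) (8,10) (10,11) (13,14)

8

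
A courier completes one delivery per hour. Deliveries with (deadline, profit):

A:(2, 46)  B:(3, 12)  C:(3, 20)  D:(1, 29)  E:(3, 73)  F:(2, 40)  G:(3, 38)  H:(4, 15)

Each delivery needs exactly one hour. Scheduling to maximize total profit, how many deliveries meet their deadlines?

By profit: E(d3,73), A(d2,46), F(d2,40), G(d3,38), D(d1,29), C(d3,20), H(d4,15), B(d3,12)
E→slot 3; A→slot 2; F→slot 1; G skipped; D skipped; C skipped; H→slot 4; B skipped.
4 of 8 scheduled.

4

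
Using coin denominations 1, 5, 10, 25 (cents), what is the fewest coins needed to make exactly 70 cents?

4

Greedy: take as many of the largest coin as possible, then repeat with the remainder.
70 = 2×25 + 2×10
Total coins = 2 + 2 = 4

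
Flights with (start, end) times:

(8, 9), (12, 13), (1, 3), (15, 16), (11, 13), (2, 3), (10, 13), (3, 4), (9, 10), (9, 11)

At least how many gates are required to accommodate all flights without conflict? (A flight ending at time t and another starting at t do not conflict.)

Count concurrent intervals with a sweep; the peak is the room count.
starts: [1, 2, 3, 8, 9, 9, 10, 11, 12, 15]
ends:   [3, 3, 4, 9, 10, 11, 13, 13, 13, 16]
s1→1 s2→2 e3→1 e3→0 s3→1 e4→0 s8→1 e9→0 s9→1 s9→2 e10→1 s10→2 e11→1 s11→2 s12→3  — peak 3.

3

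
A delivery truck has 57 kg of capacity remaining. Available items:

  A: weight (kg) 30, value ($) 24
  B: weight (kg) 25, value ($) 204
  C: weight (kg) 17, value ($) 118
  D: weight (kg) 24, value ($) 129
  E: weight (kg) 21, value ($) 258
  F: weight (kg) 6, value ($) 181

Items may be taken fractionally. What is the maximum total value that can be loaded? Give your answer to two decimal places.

677.71

Ratios (sorted): F 30.17, E 12.29, B 8.16, C 6.94, D 5.38, A 0.80
take F (6 @ 181); take E (21 @ 258); take B (25 @ 204); take 5/17 of C → 34.71. Capacity used 57/57.
Total value = 677.71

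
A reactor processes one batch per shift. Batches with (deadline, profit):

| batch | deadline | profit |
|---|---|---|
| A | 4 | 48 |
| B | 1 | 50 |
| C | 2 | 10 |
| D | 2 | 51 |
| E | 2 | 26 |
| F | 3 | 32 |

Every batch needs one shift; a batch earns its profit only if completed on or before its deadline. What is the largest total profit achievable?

181

Take jobs in profit order; each goes to the latest open slot no later than its deadline.
By profit: D(d2,51), B(d1,50), A(d4,48), F(d3,32), E(d2,26), C(d2,10)
D→slot 2; B→slot 1; A→slot 4; F→slot 3; E skipped; C skipped.
Profit = 50 + 51 + 32 + 48 = 181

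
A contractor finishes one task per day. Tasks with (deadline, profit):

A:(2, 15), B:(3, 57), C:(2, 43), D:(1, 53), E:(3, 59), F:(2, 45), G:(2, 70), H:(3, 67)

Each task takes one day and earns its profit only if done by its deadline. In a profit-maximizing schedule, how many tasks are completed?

Take jobs in profit order; each goes to the latest open slot no later than its deadline.
By profit: G(d2,70), H(d3,67), E(d3,59), B(d3,57), D(d1,53), F(d2,45), C(d2,43), A(d2,15)
G→slot 2; H→slot 3; E→slot 1; B skipped; D skipped; F skipped; C skipped; A skipped.
3 of 8 scheduled.

3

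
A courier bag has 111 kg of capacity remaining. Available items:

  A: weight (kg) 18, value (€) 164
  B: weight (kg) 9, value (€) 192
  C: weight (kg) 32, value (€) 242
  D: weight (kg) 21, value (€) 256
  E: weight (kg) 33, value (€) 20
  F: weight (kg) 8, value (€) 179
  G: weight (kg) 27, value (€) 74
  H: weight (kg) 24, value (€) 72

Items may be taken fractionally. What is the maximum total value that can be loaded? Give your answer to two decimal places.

1102.00

Greedy by value/weight ratio, highest first.
Ratios (sorted): F 22.38, B 21.33, D 12.19, A 9.11, C 7.56, H 3.00, G 2.74, E 0.61
take F (8 @ 179); take B (9 @ 192); take D (21 @ 256); take A (18 @ 164); take C (32 @ 242); take 23/24 of H → 69.00. Capacity used 111/111.
Total value = 1102.00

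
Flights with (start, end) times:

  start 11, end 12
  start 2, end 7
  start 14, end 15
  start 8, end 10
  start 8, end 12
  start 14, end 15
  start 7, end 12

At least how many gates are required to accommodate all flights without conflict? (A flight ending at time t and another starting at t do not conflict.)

Count concurrent intervals with a sweep; the peak is the room count.
Events (time:±→running): 2:+→1 7:-→0 7:+→1 8:+→2 8:+→3 … peak 3.

3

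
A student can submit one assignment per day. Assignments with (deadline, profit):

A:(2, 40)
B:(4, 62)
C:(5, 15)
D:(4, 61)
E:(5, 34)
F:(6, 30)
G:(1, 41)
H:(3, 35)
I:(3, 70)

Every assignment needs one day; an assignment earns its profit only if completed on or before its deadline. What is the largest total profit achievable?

298

Take jobs in profit order; each goes to the latest open slot no later than its deadline.
By profit: I(d3,70), B(d4,62), D(d4,61), G(d1,41), A(d2,40), H(d3,35), E(d5,34), F(d6,30), C(d5,15)
I→slot 3; B→slot 4; D→slot 2; G→slot 1; A skipped; H skipped; E→slot 5; F→slot 6; C skipped.
Profit = 41 + 61 + 70 + 62 + 34 + 30 = 298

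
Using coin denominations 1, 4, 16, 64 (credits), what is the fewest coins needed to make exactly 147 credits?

Greedy: take as many of the largest coin as possible, then repeat with the remainder.
147 = 2×64 + 1×16 + 3×1
Total coins = 2 + 1 + 3 = 6

6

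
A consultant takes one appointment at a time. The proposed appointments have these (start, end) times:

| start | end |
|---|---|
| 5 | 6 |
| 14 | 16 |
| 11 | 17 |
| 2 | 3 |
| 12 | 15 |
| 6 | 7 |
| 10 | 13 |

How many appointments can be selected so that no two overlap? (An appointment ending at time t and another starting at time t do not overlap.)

Order by finish time; keep every interval that doesn't clash with the previous kept one.
Sorted by end: (2,3)  (5,6)  (6,7)  (10,13)  (12,15)  (14,16)  (11,17)
take (2,3); take (5,6); take (6,7); take (10,13); take (14,16).
Selected 5 appointments.

5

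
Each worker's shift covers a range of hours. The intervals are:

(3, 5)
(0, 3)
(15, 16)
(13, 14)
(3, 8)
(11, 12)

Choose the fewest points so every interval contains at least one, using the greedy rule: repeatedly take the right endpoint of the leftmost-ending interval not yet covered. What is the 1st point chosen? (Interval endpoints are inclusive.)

3

Sorted: [0,3] [3,5] [3,8] [11,12] [13,14] [15,16]
{[0,3],[3,5],[3,8]} hit by 3; {[11,12]} hit by 12; {[13,14]} hit by 14; {[15,16]} hit by 16.
Points: 3, 12, 14, 16 (4 total).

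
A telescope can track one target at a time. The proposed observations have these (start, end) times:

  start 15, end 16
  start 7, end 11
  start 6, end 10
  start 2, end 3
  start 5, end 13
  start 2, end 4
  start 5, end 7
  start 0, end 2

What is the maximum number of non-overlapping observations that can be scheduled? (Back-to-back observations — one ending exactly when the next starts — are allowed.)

Order by finish time; keep every interval that doesn't clash with the previous kept one.
By end time: (0,2), (2,3), (2,4), (5,7), (6,10), (7,11), (5,13), (15,16).
Pick (0,2); next start ≥ 2 → (2,3); next start ≥ 3 → (5,7); next start ≥ 7 → (7,11); next start ≥ 11 → (15,16).
Selected 5 observations.

5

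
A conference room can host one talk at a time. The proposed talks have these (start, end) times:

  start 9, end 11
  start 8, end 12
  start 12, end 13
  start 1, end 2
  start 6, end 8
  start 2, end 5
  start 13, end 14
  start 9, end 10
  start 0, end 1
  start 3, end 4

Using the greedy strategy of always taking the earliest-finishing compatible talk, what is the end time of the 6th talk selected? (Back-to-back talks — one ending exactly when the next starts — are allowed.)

Sort by end time and greedily take each interval whose start is ≥ the last chosen end.
By end time: (0,1), (1,2), (3,4), (2,5), (6,8), (9,10), (9,11), (8,12), (12,13), (13,14).
Pick (0,1); next start ≥ 1 → (1,2); next start ≥ 2 → (3,4); next start ≥ 4 → (6,8); next start ≥ 8 → (9,10); next start ≥ 10 → (12,13); next start ≥ 13 → (13,14).
Selected: (0,1) (1,2) (3,4) (6,8) (9,10) (12,13) (13,14)

13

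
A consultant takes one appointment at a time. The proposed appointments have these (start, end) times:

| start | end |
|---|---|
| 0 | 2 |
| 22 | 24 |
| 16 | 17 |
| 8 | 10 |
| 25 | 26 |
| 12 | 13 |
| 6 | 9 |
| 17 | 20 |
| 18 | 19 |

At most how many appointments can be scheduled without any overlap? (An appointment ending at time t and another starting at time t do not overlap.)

7

Order by finish time; keep every interval that doesn't clash with the previous kept one.
Sorted by end: (0,2)  (6,9)  (8,10)  (12,13)  (16,17)  (18,19)  (17,20)  (22,24)  (25,26)
take (0,2); take (6,9); take (12,13); take (16,17); take (18,19); take (22,24); take (25,26).
Selected 7 appointments.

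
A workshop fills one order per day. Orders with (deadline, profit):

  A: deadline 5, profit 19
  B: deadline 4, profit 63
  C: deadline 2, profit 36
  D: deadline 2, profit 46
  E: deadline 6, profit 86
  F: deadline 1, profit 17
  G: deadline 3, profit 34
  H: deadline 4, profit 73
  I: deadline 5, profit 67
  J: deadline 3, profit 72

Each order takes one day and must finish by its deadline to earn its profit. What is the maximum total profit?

407

Profit order: E=86 H=73 J=72 I=67 B=63 D=46 C=36 G=34 A=19 F=17
Assign: E→slot 6, H→slot 4, J→slot 3, I→slot 5, B→slot 2, D→slot 1, C skipped, G skipped, A skipped, F skipped.
Slots: [1:D] [2:B] [3:J] [4:H] [5:I] [6:E]
Profit = 46 + 63 + 72 + 73 + 67 + 86 = 407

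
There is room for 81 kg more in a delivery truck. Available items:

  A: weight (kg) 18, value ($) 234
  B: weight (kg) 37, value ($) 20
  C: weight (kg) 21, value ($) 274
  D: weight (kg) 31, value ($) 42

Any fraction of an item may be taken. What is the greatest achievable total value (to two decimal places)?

Sort by value per unit weight and fill in that order.
Order: C (274/21=13.05) > A (234/18=13.00) > D (42/31=1.35) > B (20/37=0.54)
Fill: take C (21 @ 274) → take A (18 @ 234) → take D (31 @ 42) → take 11/37 of B → 5.95; 81/81 used.
Total value = 555.95

555.95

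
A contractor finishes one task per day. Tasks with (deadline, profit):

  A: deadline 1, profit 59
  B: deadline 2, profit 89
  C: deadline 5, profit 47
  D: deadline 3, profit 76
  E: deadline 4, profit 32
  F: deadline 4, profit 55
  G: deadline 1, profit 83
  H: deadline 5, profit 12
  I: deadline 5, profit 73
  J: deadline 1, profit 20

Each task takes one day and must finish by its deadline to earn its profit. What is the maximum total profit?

Take jobs in profit order; each goes to the latest open slot no later than its deadline.
By profit: B(d2,89), G(d1,83), D(d3,76), I(d5,73), A(d1,59), F(d4,55), C(d5,47), E(d4,32), J(d1,20), H(d5,12)
B→slot 2; G→slot 1; D→slot 3; I→slot 5; A skipped; F→slot 4; C skipped; E skipped; J skipped; H skipped.
Profit = 83 + 89 + 76 + 55 + 73 = 376

376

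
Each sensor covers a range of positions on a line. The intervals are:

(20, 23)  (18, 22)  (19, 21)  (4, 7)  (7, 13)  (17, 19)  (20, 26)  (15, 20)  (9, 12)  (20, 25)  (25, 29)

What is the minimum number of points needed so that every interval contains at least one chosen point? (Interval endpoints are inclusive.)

5

Process intervals by earliest right end; each time one isn't hit yet, stab at its right endpoint.
By right end: [4,7]  [9,12]  [7,13]  [17,19]  [15,20]  [19,21]  [18,22]  [20,23]  [20,25]  [20,26]  [25,29]
[4,7] uncovered → point at 7; [9,12] uncovered → point at 12; [17,19] uncovered → point at 19; [20,23] uncovered → point at 23; [25,29] uncovered → point at 29.
Points: 7, 12, 19, 23, 29 (5 total).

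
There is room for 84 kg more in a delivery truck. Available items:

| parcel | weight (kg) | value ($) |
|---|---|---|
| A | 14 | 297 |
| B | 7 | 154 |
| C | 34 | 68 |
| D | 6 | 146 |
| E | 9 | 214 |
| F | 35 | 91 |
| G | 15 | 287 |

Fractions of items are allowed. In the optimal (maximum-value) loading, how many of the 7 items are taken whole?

5

Ratios (sorted): D 24.33, E 23.78, B 22.00, A 21.21, G 19.13, F 2.60, C 2.00
take D (6 @ 146); take E (9 @ 214); take B (7 @ 154); take A (14 @ 297); take G (15 @ 287); take 33/35 of F → 85.80. Capacity used 84/84.
5 item(s) taken whole; one partial (take 33/35 of F).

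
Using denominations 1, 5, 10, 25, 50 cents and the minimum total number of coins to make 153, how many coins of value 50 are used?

3

153 − 3×50→3 − 3×1→0
Count of 50: 3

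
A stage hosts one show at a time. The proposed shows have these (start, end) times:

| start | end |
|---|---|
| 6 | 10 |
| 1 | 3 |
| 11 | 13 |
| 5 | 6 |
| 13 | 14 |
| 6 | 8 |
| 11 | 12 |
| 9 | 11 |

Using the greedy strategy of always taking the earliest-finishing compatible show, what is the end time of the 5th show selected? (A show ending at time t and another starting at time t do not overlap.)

By end time: (1,3), (5,6), (6,8), (6,10), (9,11), (11,12), (11,13), (13,14).
Pick (1,3); next start ≥ 3 → (5,6); next start ≥ 6 → (6,8); next start ≥ 8 → (9,11); next start ≥ 11 → (11,12); next start ≥ 12 → (13,14).
Selected: (1,3) (5,6) (6,8) (9,11) (11,12) (13,14)

12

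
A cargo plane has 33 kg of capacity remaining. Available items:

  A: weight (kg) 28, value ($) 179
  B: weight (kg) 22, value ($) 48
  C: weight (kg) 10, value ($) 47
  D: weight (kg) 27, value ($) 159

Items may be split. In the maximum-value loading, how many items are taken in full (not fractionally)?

1

Order: A (179/28=6.39) > D (159/27=5.89) > C (47/10=4.70) > B (48/22=2.18)
Fill: take A (28 @ 179) → take 5/27 of D → 29.44; 33/33 used.
1 item(s) taken whole; one partial (take 5/27 of D).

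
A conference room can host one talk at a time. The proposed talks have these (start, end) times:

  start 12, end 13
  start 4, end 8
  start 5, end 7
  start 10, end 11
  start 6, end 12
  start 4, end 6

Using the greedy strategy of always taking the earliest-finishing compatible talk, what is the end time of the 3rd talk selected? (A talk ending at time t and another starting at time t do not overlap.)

Sorted by end: (4,6)  (5,7)  (4,8)  (10,11)  (6,12)  (12,13)
take (4,6); skip (4,8); take (10,11); take (12,13).
Selected: (4,6) (10,11) (12,13)

13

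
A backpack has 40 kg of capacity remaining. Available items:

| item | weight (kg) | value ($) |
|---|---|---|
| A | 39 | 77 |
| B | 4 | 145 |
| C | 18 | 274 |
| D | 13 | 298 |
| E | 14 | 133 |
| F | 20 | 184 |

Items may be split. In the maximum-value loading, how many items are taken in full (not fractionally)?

3

Sort by value per unit weight and fill in that order.
Ratios (sorted): B 36.25, D 22.92, C 15.22, E 9.50, F 9.20, A 1.97
take B (4 @ 145); take D (13 @ 298); take C (18 @ 274); take 5/14 of E → 47.50. Capacity used 40/40.
3 item(s) taken whole; one partial (take 5/14 of E).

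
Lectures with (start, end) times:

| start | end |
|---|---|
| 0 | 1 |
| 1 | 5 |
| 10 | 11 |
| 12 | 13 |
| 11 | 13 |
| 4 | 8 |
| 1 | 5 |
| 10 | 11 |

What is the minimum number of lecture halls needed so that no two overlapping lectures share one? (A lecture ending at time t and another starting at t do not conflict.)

Count concurrent intervals with a sweep; the peak is the room count.
Events (time:±→running): 0:+→1 1:-→0 1:+→1 1:+→2 4:+→3 … peak 3.

3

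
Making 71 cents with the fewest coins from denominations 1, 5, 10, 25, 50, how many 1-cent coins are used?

Greedy: take as many of the largest coin as possible, then repeat with the remainder.
71 = 1×50 + 2×10 + 1×1
Count of 1: 1

1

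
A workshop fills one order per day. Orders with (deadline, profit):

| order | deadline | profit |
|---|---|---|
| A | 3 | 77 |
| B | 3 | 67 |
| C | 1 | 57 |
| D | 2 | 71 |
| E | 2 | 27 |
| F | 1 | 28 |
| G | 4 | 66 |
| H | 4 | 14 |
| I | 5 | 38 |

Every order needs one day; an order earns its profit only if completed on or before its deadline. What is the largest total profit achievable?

319

Sort by profit descending; place each in the latest free slot ≤ its deadline.
By profit: A(d3,77), D(d2,71), B(d3,67), G(d4,66), C(d1,57), I(d5,38), F(d1,28), E(d2,27), H(d4,14)
A→slot 3; D→slot 2; B→slot 1; G→slot 4; C skipped; I→slot 5; F skipped; E skipped; H skipped.
Profit = 67 + 71 + 77 + 66 + 38 = 319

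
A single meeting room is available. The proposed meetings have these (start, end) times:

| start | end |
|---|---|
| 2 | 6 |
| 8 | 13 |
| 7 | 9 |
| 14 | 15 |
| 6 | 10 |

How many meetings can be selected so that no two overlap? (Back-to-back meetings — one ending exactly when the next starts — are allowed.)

Greedy by earliest finish: after sorting by end time, pick each interval compatible with the last pick.
Sorted by end: (2,6)  (7,9)  (6,10)  (8,13)  (14,15)
take (2,6); take (7,9); skip (6,10); take (14,15).
Selected 3 meetings.

3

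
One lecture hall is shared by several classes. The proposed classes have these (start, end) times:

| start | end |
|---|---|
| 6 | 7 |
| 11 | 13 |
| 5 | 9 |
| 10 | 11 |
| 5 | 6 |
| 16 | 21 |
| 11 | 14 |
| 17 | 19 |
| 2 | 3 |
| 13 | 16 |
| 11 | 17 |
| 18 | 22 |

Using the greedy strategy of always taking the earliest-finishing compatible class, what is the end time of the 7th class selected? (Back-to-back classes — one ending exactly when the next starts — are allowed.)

Greedy by earliest finish: after sorting by end time, pick each interval compatible with the last pick.
Sorted by end: (2,3)  (5,6)  (6,7)  (5,9)  (10,11)  (11,13)  (11,14)  (13,16)  (11,17)  (17,19)  (16,21)  (18,22)
take (2,3); take (5,6); take (6,7); skip (5,9); take (10,11); take (11,13); skip (11,14); take (13,16); skip (11,17); take (17,19).
Selected: (2,3) (5,6) (6,7) (10,11) (11,13) (13,16) (17,19)

19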